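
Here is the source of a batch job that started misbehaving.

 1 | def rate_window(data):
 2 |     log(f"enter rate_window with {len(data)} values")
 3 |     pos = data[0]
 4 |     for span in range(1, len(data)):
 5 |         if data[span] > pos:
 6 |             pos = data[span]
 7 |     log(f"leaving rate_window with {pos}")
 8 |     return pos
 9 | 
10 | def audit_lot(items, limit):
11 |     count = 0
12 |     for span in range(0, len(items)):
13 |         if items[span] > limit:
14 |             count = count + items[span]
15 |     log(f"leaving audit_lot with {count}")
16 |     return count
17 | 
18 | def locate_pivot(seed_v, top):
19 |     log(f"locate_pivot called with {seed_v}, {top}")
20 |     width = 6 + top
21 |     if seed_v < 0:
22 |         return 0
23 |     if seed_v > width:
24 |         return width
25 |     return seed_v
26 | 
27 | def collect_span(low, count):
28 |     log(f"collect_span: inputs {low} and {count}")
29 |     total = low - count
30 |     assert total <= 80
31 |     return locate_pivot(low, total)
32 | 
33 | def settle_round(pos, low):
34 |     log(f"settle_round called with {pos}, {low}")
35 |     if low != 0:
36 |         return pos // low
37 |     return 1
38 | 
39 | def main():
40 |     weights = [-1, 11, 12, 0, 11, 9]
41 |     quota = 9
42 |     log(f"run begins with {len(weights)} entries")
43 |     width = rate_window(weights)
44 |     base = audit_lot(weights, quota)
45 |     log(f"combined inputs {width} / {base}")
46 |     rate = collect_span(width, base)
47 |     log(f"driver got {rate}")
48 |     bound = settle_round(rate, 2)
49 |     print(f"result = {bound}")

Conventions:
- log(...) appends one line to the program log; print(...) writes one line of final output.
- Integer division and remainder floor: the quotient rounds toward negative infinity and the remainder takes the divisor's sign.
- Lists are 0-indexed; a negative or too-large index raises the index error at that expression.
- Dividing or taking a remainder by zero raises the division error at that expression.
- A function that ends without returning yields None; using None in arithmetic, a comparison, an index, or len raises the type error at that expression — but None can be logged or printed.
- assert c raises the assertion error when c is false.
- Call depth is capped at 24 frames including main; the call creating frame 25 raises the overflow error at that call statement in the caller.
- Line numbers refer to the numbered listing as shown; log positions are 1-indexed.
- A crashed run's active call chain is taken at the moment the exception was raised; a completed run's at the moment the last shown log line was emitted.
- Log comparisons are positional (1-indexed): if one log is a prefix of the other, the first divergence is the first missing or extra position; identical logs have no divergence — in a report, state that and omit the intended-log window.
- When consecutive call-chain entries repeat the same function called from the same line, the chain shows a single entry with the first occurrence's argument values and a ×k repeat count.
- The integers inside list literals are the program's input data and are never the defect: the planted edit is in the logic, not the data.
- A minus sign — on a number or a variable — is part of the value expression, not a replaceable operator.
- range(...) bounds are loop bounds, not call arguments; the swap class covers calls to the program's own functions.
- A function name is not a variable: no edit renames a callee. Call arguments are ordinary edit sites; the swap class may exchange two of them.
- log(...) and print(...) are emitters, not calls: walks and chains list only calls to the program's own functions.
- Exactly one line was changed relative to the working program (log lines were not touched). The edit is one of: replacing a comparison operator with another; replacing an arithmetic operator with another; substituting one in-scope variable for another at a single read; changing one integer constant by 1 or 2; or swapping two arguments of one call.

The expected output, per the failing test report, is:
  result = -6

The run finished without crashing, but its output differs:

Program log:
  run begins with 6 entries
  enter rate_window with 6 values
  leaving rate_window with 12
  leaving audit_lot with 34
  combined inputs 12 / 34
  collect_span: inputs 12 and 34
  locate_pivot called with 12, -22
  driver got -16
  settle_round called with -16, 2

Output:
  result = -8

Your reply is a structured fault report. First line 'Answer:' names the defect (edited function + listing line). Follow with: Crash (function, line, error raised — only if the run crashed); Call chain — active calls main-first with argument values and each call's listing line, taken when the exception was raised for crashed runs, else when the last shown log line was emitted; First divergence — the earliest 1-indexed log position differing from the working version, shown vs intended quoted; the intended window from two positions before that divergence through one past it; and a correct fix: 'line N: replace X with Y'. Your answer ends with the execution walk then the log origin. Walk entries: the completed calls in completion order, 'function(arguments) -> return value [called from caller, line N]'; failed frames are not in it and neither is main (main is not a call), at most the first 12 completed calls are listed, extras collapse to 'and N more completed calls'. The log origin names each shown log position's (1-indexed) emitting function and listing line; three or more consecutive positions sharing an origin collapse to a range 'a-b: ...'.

Answer: the defect is in main at line 48.
Core observation: The log first diverges at position 9: the faulty run prints 'settle_round called with -16, 2' where the working version prints 'settle_round called with -16, 3'.
Call chain: main -> settle_round(-16, 2) (called at line 48).
First divergence: position 9; shown 'settle_round called with -16, 2' vs intended 'settle_round called with -16, 3'.
Intended log window:
  7: locate_pivot called with 12, -22
  8: driver got -16
  9: settle_round called with -16, 3
Execution walk:
  rate_window([-1, 11, 12, 0, 11, 9]) -> 12  [called from main, line 43]
  audit_lot([-1, 11, 12, 0, 11, 9], 9) -> 34  [called from main, line 44]
  locate_pivot(12, -22) -> -16  [called from collect_span, line 31]
  collect_span(12, 34) -> -16  [called from main, line 46]
  settle_round(-16, 2) -> -8  [called from main, line 48]
Log origin:
  1: from main, line 42
  2: from rate_window, line 2
  3: from rate_window, line 7
  4: from audit_lot, line 15
  5: from main, line 45
  6: from collect_span, line 28
  7: from locate_pivot, line 19
  8: from main, line 47
  9: from settle_round, line 34
A correct fix: line 48: replace `2` with `3`.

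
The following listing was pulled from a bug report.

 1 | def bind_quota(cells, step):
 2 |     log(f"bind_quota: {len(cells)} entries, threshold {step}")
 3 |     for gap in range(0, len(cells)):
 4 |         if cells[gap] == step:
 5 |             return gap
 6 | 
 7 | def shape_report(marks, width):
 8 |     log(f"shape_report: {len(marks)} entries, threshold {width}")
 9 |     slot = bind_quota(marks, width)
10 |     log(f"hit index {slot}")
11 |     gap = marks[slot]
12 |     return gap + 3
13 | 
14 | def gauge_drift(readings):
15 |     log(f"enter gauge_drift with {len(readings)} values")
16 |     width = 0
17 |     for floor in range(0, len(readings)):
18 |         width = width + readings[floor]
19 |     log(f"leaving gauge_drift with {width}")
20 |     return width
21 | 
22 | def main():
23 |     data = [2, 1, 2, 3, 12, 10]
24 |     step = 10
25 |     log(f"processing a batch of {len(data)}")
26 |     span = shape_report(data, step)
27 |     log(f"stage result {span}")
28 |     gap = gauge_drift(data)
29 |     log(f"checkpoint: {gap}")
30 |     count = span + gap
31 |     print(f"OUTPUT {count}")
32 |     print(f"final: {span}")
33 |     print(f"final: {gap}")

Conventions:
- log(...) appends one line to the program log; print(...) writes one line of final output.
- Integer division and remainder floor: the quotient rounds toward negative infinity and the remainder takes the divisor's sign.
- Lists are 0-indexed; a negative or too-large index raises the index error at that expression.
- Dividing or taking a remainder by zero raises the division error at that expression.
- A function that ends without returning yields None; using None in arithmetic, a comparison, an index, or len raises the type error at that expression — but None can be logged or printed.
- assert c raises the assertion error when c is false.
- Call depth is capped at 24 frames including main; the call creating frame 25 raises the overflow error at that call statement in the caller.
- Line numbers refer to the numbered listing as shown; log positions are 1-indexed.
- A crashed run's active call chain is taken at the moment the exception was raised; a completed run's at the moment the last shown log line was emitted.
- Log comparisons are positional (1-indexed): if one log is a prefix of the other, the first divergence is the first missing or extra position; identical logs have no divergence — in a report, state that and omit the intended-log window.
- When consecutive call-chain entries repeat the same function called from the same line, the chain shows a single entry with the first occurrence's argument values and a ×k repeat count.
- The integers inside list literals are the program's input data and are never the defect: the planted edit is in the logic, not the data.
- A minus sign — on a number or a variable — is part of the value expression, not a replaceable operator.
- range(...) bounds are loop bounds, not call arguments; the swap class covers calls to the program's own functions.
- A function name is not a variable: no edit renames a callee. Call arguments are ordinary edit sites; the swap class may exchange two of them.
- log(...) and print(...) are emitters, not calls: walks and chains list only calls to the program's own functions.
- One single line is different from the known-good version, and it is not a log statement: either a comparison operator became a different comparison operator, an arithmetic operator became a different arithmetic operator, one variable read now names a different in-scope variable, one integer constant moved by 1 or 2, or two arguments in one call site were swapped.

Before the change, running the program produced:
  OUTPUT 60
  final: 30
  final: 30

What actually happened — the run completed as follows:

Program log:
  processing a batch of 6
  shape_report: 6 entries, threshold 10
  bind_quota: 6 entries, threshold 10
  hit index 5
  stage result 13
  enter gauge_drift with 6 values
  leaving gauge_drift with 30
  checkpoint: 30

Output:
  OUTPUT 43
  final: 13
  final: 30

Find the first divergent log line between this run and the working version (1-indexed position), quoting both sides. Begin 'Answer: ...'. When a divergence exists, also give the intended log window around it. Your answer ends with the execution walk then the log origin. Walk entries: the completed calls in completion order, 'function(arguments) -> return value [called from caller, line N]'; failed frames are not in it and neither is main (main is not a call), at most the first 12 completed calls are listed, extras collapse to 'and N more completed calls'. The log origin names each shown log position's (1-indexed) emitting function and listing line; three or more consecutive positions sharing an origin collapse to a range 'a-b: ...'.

Answer: position 5 — shown 'stage result 13', intended 'stage result 30'.
Intended log window:
  3: bind_quota: 6 entries, threshold 10
  4: hit index 5
  5: stage result 30
  6: enter gauge_drift with 6 values
Execution walk:
  bind_quota([2, 1, 2, 3, 12, 10], 10) -> 5  [called from shape_report, line 9]
  shape_report([2, 1, 2, 3, 12, 10], 10) -> 13  [called from main, line 26]
  gauge_drift([2, 1, 2, 3, 12, 10]) -> 30  [called from main, line 28]
Log origins:
  1: emitted by main (line 25)
  2: emitted by shape_report (line 8)
  3: emitted by bind_quota (line 2)
  4: emitted by shape_report (line 10)
  5: emitted by main (line 27)
  6: emitted by gauge_drift (line 15)
  7: emitted by gauge_drift (line 19)
  8: emitted by main (line 29)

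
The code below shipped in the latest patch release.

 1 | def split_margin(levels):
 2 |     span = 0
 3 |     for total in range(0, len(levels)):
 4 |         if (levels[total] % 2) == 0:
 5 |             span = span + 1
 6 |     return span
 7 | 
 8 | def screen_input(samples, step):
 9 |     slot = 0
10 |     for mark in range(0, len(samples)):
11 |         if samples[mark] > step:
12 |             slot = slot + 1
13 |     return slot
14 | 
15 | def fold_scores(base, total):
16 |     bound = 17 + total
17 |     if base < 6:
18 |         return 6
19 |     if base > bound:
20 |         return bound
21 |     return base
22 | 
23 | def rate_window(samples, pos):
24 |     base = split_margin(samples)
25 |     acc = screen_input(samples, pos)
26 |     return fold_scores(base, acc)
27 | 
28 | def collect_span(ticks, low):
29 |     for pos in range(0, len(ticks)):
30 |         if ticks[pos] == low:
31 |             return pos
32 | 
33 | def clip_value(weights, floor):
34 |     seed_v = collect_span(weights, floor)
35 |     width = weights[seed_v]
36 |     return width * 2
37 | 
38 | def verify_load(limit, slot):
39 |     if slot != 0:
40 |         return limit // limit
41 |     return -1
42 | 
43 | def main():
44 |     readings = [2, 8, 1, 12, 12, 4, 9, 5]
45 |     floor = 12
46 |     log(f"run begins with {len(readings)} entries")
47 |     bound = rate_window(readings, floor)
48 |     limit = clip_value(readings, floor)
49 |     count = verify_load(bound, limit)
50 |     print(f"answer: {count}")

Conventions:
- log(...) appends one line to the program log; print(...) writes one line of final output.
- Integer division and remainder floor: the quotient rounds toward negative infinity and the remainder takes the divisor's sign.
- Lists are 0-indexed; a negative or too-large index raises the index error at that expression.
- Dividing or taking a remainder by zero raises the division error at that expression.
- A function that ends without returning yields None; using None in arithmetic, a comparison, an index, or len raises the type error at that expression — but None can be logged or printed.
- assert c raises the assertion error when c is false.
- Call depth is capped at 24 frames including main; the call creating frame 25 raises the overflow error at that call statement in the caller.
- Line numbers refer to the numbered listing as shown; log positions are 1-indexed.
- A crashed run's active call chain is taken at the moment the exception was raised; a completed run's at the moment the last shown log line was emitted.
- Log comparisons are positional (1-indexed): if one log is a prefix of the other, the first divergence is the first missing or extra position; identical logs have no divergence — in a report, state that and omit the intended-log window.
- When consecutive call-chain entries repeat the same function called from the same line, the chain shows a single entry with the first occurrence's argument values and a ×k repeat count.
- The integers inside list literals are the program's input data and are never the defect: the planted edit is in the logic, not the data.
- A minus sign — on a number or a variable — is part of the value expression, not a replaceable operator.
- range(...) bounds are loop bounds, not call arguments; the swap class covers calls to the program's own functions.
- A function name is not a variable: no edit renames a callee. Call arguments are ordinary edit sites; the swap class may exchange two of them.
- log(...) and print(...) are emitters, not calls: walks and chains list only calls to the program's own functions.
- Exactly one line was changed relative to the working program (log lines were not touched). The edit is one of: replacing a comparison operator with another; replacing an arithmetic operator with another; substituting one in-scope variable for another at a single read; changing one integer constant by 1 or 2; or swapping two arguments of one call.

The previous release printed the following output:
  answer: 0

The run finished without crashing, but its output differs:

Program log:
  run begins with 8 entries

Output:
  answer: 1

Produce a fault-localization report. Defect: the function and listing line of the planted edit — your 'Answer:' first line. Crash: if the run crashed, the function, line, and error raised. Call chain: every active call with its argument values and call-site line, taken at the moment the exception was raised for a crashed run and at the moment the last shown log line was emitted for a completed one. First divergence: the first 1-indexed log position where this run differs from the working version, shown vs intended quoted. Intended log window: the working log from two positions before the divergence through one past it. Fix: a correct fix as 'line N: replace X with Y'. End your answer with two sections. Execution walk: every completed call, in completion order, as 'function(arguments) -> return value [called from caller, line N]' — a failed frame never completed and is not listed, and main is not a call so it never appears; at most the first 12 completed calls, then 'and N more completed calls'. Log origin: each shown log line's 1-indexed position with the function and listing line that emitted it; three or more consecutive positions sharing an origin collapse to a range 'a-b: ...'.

Answer: the defect is in verify_load at line 40.
The tell: Nothing in the log betrays the bug — only the output does.
Call chain: main.
First divergence: none; the two logs match at every position.
Execution walk:
  split_margin([2, 8, 1, 12, 12, 4, 9, 5]) -> 5  [called from rate_window, line 24]
  screen_input([2, 8, 1, 12, 12, 4, 9, 5], 12) -> 0  [called from rate_window, line 25]
  fold_scores(5, 0) -> 6  [called from rate_window, line 26]
  rate_window([2, 8, 1, 12, 12, 4, 9, 5], 12) -> 6  [called from main, line 47]
  collect_span([2, 8, 1, 12, 12, 4, 9, 5], 12) -> 3  [called from clip_value, line 34]
  clip_value([2, 8, 1, 12, 12, 4, 9, 5], 12) -> 24  [called from main, line 48]
  verify_load(6, 24) -> 1  [called from main, line 49]
Log origin:
  1: emitted by main (line 46)
A correct fix: line 40: replace `limit // limit` with `limit // slot`.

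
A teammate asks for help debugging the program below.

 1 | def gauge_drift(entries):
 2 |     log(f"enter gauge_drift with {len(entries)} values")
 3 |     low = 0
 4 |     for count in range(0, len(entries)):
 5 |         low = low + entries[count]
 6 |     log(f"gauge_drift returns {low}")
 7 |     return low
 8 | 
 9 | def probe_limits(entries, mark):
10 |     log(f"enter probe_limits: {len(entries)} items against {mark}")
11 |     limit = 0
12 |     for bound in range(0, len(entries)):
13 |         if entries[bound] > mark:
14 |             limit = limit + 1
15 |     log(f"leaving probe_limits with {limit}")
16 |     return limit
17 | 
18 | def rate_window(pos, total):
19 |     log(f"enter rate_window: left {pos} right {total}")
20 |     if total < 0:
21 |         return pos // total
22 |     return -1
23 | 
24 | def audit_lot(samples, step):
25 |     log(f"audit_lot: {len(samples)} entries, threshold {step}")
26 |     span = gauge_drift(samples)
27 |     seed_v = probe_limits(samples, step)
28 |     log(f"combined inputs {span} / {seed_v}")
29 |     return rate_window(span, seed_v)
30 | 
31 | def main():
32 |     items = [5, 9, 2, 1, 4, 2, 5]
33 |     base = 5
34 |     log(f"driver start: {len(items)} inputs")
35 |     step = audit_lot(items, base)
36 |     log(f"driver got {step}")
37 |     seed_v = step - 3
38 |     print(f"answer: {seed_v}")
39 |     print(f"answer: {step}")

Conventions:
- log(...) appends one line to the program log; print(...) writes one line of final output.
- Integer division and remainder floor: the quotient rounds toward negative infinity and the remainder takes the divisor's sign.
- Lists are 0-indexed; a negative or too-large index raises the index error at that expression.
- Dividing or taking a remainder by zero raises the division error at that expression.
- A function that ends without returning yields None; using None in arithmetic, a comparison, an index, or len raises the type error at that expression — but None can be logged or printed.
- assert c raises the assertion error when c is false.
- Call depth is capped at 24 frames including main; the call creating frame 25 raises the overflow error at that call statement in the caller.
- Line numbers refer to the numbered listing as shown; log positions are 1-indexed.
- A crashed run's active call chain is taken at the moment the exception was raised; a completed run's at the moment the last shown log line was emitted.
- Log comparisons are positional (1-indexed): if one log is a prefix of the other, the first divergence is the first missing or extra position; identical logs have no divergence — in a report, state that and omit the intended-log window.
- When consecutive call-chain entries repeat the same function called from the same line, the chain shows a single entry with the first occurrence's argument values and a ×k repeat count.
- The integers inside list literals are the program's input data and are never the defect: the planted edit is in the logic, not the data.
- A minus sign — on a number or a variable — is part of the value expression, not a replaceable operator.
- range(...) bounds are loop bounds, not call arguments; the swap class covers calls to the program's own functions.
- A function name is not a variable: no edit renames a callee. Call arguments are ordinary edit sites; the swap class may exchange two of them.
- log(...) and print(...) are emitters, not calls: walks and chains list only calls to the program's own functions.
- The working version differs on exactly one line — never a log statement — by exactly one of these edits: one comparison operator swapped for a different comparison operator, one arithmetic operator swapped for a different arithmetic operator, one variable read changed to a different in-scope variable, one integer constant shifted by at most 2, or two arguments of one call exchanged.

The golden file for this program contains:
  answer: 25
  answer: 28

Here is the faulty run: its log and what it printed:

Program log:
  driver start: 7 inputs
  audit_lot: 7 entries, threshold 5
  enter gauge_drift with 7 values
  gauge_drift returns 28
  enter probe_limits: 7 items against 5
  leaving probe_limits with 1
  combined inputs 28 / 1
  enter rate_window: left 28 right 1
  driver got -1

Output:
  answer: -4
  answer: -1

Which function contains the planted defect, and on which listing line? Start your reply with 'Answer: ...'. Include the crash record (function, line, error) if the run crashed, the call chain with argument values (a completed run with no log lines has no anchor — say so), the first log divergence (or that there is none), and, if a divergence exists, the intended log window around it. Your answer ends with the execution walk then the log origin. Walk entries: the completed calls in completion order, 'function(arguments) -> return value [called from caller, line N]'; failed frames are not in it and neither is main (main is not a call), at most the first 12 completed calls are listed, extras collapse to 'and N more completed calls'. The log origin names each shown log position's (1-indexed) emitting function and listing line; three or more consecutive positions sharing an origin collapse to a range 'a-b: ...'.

Answer: the defect is in rate_window at line 20.
Core observation: The earliest visible damage is log position 9 — 'driver got -1' rather than the intended 'driver got 28'.
Call chain: main.
First divergence: position 9 — shown 'driver got -1', intended 'driver got 28'.
Intended log window:
  7: combined inputs 28 / 1
  8: enter rate_window: left 28 right 1
  9: driver got 28
Execution walk:
  gauge_drift([5, 9, 2, 1, 4, 2, 5]) -> 28  [called from audit_lot, line 26]
  probe_limits([5, 9, 2, 1, 4, 2, 5], 5) -> 1  [called from audit_lot, line 27]
  rate_window(28, 1) -> -1  [called from audit_lot, line 29]
  audit_lot([5, 9, 2, 1, 4, 2, 5], 5) -> -1  [called from main, line 35]
Log line origins:
  1 — main, line 34
  2 — audit_lot, line 25
  3 — gauge_drift, line 2
  4 — gauge_drift, line 6
  5 — probe_limits, line 10
  6 — probe_limits, line 15
  7 — audit_lot, line 28
  8 — rate_window, line 19
  9 — main, line 36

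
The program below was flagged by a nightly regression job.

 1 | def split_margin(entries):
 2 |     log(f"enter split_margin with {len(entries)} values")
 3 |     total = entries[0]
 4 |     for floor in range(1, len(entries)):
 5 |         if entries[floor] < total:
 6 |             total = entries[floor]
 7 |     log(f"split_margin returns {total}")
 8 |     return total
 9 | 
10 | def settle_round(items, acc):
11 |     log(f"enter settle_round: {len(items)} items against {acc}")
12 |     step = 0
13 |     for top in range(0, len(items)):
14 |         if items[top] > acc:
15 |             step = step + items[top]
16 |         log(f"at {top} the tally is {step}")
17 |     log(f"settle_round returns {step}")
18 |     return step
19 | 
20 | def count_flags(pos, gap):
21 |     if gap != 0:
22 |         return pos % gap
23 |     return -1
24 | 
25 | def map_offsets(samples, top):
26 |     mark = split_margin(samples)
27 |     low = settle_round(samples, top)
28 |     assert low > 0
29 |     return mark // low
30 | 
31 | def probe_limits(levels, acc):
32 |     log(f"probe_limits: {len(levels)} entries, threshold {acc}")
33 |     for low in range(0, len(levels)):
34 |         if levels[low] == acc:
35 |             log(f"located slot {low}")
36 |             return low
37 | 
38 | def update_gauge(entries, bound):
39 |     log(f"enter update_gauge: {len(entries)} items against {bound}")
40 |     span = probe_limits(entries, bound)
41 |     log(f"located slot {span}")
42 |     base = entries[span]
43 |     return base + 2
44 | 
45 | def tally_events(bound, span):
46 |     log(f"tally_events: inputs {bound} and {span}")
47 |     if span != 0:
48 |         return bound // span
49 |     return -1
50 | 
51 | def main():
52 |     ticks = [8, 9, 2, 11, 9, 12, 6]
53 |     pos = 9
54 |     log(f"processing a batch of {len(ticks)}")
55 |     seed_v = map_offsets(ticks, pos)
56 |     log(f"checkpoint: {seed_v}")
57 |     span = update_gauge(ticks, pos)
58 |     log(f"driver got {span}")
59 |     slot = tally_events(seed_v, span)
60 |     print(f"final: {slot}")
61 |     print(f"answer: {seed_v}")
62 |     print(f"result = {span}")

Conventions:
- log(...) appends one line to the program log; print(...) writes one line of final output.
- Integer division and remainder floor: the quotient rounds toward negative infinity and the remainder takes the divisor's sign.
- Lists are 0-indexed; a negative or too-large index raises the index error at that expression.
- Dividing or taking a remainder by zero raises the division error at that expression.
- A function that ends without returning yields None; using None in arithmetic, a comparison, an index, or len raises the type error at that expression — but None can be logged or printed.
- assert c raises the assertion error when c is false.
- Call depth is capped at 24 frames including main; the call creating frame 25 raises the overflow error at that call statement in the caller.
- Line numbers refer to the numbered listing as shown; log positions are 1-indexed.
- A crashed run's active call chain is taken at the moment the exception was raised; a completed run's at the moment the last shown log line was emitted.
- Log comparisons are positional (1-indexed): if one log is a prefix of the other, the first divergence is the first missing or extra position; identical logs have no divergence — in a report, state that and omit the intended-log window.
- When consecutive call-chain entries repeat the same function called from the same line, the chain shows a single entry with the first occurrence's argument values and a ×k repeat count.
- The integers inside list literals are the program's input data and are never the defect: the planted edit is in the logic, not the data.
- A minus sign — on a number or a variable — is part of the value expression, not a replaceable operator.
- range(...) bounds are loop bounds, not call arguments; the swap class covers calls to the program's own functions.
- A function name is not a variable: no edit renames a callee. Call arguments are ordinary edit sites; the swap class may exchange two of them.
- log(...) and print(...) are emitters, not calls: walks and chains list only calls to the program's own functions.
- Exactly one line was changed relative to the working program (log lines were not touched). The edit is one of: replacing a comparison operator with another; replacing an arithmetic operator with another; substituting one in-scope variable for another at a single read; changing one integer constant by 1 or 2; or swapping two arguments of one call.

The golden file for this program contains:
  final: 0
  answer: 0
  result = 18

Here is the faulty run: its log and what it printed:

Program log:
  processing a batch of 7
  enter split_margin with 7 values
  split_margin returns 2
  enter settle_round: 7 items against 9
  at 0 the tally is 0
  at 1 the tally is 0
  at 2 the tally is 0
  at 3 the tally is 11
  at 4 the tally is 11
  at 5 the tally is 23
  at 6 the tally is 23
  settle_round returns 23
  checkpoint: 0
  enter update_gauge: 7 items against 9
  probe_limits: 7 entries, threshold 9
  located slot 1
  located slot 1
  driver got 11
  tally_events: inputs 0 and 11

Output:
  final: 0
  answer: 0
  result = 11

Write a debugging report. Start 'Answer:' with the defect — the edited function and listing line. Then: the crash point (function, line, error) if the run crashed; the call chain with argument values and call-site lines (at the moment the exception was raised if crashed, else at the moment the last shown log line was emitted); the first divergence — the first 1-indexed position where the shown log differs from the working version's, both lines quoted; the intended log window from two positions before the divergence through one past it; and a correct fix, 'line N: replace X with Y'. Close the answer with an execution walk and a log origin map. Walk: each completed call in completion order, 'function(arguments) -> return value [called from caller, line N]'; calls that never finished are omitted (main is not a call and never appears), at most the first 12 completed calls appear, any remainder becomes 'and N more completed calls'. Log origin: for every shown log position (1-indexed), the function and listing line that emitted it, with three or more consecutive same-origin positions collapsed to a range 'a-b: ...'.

Answer: the defect is in update_gauge at line 43.
Core observation: The log first diverges at position 18: the faulty run prints 'driver got 11' where the working version prints 'driver got 18'.
Call chain: main -> tally_events(0, 11) (called at line 59).
First divergence: position 18 — the shown line 'driver got 11' should read 'driver got 18'.
Intended log window:
  16: located slot 1
  17: located slot 1
  18: driver got 18
  19: tally_events: inputs 0 and 18
Execution walk:
  split_margin([8, 9, 2, 11, 9, 12, 6]) -> 2  [called from map_offsets, line 26]
  settle_round([8, 9, 2, 11, 9, 12, 6], 9) -> 23  [called from map_offsets, line 27]
  map_offsets([8, 9, 2, 11, 9, 12, 6], 9) -> 0  [called from main, line 55]
  probe_limits([8, 9, 2, 11, 9, 12, 6], 9) -> 1  [called from update_gauge, line 40]
  update_gauge([8, 9, 2, 11, 9, 12, 6], 9) -> 11  [called from main, line 57]
  tally_events(0, 11) -> 0  [called from main, line 59]
Log origins:
  1: logged in main at line 54
  2: logged in split_margin at line 2
  3: logged in split_margin at line 7
  4: logged in settle_round at line 11
  5-11: logged in settle_round at line 16
  12: logged in settle_round at line 17
  13: logged in main at line 56
  14: logged in update_gauge at line 39
  15: logged in probe_limits at line 32
  16: logged in probe_limits at line 35
  17: logged in update_gauge at line 41
  18: logged in main at line 58
  19: logged in tally_events at line 46
A correct fix: line 43: replace `+` with `*`.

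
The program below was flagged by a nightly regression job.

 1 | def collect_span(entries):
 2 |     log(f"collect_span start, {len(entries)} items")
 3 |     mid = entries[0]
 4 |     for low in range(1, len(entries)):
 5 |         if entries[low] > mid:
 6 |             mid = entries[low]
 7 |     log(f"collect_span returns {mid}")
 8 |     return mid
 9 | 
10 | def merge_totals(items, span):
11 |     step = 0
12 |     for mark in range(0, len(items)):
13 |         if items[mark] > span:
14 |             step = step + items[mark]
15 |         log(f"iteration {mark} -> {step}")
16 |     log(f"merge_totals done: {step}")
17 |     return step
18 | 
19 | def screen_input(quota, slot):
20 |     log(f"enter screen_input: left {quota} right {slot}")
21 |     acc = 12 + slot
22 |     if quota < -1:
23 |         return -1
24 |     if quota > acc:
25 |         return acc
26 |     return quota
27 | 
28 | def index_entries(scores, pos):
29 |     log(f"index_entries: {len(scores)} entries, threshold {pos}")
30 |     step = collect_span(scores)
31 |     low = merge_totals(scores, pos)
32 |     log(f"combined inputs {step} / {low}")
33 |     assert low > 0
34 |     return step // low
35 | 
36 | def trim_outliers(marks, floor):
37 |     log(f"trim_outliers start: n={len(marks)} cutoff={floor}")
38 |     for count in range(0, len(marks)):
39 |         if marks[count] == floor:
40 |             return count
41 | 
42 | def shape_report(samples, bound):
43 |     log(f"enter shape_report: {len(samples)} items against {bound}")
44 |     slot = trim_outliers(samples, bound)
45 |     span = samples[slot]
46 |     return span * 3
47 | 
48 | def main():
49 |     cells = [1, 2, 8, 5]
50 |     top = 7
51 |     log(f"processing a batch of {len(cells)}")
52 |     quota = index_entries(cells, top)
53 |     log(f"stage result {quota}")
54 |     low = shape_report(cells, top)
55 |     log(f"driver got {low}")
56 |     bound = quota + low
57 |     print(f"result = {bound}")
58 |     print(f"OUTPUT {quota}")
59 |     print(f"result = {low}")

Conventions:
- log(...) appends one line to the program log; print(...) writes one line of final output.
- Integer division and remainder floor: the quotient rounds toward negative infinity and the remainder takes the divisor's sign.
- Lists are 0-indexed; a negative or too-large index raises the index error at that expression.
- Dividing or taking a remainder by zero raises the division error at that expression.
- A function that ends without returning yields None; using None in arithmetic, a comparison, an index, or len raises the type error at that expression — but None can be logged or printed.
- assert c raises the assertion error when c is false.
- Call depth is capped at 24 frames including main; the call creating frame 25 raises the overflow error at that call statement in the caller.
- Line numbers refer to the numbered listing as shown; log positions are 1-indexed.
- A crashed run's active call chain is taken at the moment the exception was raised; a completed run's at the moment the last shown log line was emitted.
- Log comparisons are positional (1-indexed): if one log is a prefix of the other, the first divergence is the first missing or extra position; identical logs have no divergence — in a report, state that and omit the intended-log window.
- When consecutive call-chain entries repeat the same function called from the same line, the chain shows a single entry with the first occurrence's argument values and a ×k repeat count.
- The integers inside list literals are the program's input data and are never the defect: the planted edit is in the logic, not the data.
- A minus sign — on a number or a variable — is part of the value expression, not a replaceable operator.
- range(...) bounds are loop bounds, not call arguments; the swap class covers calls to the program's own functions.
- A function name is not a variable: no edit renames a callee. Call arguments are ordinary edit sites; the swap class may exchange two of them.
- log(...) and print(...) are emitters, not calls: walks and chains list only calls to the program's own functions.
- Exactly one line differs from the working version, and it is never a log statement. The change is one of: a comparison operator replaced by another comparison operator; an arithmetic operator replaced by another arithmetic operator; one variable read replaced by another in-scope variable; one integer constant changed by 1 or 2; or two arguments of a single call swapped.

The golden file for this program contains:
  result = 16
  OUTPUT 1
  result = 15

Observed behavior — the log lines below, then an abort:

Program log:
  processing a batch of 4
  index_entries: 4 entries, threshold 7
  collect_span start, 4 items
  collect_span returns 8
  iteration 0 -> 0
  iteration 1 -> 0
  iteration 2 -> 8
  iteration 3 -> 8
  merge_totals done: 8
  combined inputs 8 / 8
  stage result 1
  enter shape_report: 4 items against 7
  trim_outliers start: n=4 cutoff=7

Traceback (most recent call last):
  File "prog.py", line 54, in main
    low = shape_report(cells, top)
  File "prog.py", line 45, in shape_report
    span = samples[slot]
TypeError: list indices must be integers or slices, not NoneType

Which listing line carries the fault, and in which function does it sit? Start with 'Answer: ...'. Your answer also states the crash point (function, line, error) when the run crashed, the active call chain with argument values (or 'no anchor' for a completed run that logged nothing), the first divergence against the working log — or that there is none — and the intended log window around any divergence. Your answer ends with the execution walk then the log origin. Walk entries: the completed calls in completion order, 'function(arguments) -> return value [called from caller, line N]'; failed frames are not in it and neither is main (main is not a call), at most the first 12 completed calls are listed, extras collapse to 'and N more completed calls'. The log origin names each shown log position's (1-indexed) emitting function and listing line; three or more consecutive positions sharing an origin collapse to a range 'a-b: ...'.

Answer: the defect is in main at line 50.
Key observation: The log first diverges at position 2: the faulty run prints 'index_entries: 4 entries, threshold 7' where the working version prints 'index_entries: 4 entries, threshold 5'.
Crash: shape_report, line 45, TypeError.
Call chain: main -> shape_report([1, 2, 8, 5], 7) (called at line 54).
First divergence: position 2 — the shown line 'index_entries: 4 entries, threshold 7' should read 'index_entries: 4 entries, threshold 5'.
Intended log window:
  1: processing a batch of 4
  2: index_entries: 4 entries, threshold 5
  3: collect_span start, 4 items
Execution walk:
  collect_span([1, 2, 8, 5]) -> 8  [called from index_entries, line 30]
  merge_totals([1, 2, 8, 5], 7) -> 8  [called from index_entries, line 31]
  index_entries([1, 2, 8, 5], 7) -> 1  [called from main, line 52]
  trim_outliers([1, 2, 8, 5], 7) -> None  [called from shape_report, line 44]
Log origin:
  1: from main, line 51
  2: from index_entries, line 29
  3: from collect_span, line 2
  4: from collect_span, line 7
  5-8: from merge_totals, line 15
  9: from merge_totals, line 16
  10: from index_entries, line 32
  11: from main, line 53
  12: from shape_report, line 43
  13: from trim_outliers, line 37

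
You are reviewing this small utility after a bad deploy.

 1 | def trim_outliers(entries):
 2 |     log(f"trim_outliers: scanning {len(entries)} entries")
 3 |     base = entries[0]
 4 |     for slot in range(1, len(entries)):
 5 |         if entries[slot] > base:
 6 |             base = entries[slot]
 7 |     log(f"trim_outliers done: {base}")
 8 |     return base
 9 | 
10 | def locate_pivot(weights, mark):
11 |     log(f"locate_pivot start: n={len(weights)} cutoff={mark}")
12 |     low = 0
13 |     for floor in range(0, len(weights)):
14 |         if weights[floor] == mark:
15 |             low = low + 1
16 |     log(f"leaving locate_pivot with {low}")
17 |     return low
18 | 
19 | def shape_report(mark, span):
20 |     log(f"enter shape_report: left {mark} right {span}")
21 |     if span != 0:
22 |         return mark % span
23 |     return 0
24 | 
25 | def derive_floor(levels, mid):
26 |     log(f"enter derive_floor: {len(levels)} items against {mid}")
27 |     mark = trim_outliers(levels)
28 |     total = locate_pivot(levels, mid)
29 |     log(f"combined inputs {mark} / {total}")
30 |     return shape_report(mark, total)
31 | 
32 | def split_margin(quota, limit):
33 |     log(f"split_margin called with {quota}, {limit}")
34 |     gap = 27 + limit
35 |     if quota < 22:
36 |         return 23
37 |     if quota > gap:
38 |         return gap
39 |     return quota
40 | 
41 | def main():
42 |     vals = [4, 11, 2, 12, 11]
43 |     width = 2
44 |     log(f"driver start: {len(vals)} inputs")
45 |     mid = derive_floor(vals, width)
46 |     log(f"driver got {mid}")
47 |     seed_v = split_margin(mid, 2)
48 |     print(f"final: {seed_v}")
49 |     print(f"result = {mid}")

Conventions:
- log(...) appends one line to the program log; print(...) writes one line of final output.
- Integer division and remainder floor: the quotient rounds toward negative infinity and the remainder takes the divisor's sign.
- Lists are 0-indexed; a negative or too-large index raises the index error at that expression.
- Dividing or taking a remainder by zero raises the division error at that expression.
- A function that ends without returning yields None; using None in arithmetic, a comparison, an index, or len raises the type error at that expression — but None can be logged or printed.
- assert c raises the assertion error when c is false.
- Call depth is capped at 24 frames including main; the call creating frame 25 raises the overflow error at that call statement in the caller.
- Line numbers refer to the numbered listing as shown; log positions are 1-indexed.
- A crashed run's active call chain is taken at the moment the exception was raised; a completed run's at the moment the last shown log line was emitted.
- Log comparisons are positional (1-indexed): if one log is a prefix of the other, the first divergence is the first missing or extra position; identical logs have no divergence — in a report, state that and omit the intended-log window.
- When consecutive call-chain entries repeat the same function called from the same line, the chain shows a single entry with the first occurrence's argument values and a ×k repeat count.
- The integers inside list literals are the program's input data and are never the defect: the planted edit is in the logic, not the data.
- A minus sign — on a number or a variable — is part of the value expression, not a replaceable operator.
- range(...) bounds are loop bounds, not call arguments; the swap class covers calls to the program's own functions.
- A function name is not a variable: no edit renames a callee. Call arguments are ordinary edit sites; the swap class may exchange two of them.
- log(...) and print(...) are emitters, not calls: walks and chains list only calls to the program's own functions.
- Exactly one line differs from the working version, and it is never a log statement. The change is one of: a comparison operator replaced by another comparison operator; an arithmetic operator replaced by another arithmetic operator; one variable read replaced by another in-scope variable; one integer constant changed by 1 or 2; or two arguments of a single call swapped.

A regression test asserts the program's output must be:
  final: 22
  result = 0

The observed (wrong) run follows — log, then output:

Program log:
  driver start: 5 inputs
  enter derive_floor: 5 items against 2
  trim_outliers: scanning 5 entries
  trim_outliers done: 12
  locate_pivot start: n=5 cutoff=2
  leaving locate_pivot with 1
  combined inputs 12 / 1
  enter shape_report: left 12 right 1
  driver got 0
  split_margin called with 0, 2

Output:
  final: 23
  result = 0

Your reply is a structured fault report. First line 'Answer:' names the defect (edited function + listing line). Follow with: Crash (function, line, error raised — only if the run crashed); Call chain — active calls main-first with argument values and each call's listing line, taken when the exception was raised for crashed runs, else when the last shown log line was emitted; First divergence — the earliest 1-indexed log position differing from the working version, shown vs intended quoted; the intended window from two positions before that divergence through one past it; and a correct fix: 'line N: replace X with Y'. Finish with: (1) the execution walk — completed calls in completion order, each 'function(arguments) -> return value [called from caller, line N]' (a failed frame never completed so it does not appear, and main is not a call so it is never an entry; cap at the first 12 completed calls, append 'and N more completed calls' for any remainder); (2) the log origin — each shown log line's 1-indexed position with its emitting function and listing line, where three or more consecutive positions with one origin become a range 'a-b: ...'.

Answer: the defect is in split_margin at line 36.
Core observation: Every logged value matches the working version; the printed result is what differs.
Call chain: main -> split_margin(0, 2) (called at line 47).
First divergence: none; the two logs match at every position.
Execution walk:
  trim_outliers([4, 11, 2, 12, 11]) -> 12  [called from derive_floor, line 27]
  locate_pivot([4, 11, 2, 12, 11], 2) -> 1  [called from derive_floor, line 28]
  shape_report(12, 1) -> 0  [called from derive_floor, line 30]
  derive_floor([4, 11, 2, 12, 11], 2) -> 0  [called from main, line 45]
  split_margin(0, 2) -> 23  [called from main, line 47]
Origin of each log line:
  1: from main, line 44
  2: from derive_floor, line 26
  3: from trim_outliers, line 2
  4: from trim_outliers, line 7
  5: from locate_pivot, line 11
  6: from locate_pivot, line 16
  7: from derive_floor, line 29
  8: from shape_report, line 20
  9: from main, line 46
  10: from split_margin, line 33
A correct fix: line 36: replace `23` with `22`.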